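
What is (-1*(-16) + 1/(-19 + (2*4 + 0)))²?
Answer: 30625/121 ≈ 253.10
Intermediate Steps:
(-1*(-16) + 1/(-19 + (2*4 + 0)))² = (16 + 1/(-19 + (8 + 0)))² = (16 + 1/(-19 + 8))² = (16 + 1/(-11))² = (16 - 1/11)² = (175/11)² = 30625/121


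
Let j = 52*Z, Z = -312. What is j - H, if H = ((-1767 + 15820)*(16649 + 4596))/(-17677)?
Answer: 11764337/17677 ≈ 665.52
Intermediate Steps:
j = -16224 (j = 52*(-312) = -16224)
H = -298555985/17677 (H = (14053*21245)*(-1/17677) = 298555985*(-1/17677) = -298555985/17677 ≈ -16890.)
j - H = -16224 - 1*(-298555985/17677) = -16224 + 298555985/17677 = 11764337/17677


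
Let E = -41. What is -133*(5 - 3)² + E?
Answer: -573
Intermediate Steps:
-133*(5 - 3)² + E = -133*(5 - 3)² - 41 = -133*2² - 41 = -133*4 - 41 = -532 - 41 = -573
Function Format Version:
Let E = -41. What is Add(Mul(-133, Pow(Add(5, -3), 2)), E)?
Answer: -573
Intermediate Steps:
Add(Mul(-133, Pow(Add(5, -3), 2)), E) = Add(Mul(-133, Pow(Add(5, -3), 2)), -41) = Add(Mul(-133, Pow(2, 2)), -41) = Add(Mul(-133, 4), -41) = Add(-532, -41) = -573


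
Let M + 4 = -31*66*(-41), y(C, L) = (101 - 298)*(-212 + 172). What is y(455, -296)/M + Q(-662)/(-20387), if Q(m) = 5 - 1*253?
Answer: 90726148/855051167 ≈ 0.10611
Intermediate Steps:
Q(m) = -248 (Q(m) = 5 - 253 = -248)
y(C, L) = 7880 (y(C, L) = -197*(-40) = 7880)
M = 83882 (M = -4 - 31*66*(-41) = -4 - 2046*(-41) = -4 + 83886 = 83882)
y(455, -296)/M + Q(-662)/(-20387) = 7880/83882 - 248/(-20387) = 7880*(1/83882) - 248*(-1/20387) = 3940/41941 + 248/20387 = 90726148/855051167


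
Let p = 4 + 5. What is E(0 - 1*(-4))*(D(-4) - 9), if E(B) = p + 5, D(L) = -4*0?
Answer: -126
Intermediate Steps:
p = 9
D(L) = 0
E(B) = 14 (E(B) = 9 + 5 = 14)
E(0 - 1*(-4))*(D(-4) - 9) = 14*(0 - 9) = 14*(-9) = -126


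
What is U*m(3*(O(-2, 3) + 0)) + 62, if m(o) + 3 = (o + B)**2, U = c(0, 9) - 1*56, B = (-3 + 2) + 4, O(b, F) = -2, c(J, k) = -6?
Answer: -310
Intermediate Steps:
B = 3 (B = -1 + 4 = 3)
U = -62 (U = -6 - 1*56 = -6 - 56 = -62)
m(o) = -3 + (3 + o)**2 (m(o) = -3 + (o + 3)**2 = -3 + (3 + o)**2)
U*m(3*(O(-2, 3) + 0)) + 62 = -62*(-3 + (3 + 3*(-2 + 0))**2) + 62 = -62*(-3 + (3 + 3*(-2))**2) + 62 = -62*(-3 + (3 - 6)**2) + 62 = -62*(-3 + (-3)**2) + 62 = -62*(-3 + 9) + 62 = -62*6 + 62 = -372 + 62 = -310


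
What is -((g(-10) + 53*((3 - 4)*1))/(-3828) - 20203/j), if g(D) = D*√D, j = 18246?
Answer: 12728341/11640948 - 5*I*√10/1914 ≈ 1.0934 - 0.0082609*I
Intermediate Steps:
g(D) = D^(3/2)
-((g(-10) + 53*((3 - 4)*1))/(-3828) - 20203/j) = -(((-10)^(3/2) + 53*((3 - 4)*1))/(-3828) - 20203/18246) = -((-10*I*√10 + 53*(-1*1))*(-1/3828) - 20203*1/18246) = -((-10*I*√10 + 53*(-1))*(-1/3828) - 20203/18246) = -((-10*I*√10 - 53)*(-1/3828) - 20203/18246) = -((-53 - 10*I*√10)*(-1/3828) - 20203/18246) = -((53/3828 + 5*I*√10/1914) - 20203/18246) = -(-12728341/11640948 + 5*I*√10/1914) = 12728341/11640948 - 5*I*√10/1914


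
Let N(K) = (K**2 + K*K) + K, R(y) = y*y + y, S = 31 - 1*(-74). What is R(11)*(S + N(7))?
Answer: 27720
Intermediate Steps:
S = 105 (S = 31 + 74 = 105)
R(y) = y + y**2 (R(y) = y**2 + y = y + y**2)
N(K) = K + 2*K**2 (N(K) = (K**2 + K**2) + K = 2*K**2 + K = K + 2*K**2)
R(11)*(S + N(7)) = (11*(1 + 11))*(105 + 7*(1 + 2*7)) = (11*12)*(105 + 7*(1 + 14)) = 132*(105 + 7*15) = 132*(105 + 105) = 132*210 = 27720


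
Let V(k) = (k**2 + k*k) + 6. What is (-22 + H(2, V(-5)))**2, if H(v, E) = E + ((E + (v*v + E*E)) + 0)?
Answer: 10432900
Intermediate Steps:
V(k) = 6 + 2*k**2 (V(k) = (k**2 + k**2) + 6 = 2*k**2 + 6 = 6 + 2*k**2)
H(v, E) = E**2 + v**2 + 2*E (H(v, E) = E + ((E + (v**2 + E**2)) + 0) = E + ((E + (E**2 + v**2)) + 0) = E + ((E + E**2 + v**2) + 0) = E + (E + E**2 + v**2) = E**2 + v**2 + 2*E)
(-22 + H(2, V(-5)))**2 = (-22 + ((6 + 2*(-5)**2)**2 + 2**2 + 2*(6 + 2*(-5)**2)))**2 = (-22 + ((6 + 2*25)**2 + 4 + 2*(6 + 2*25)))**2 = (-22 + ((6 + 50)**2 + 4 + 2*(6 + 50)))**2 = (-22 + (56**2 + 4 + 2*56))**2 = (-22 + (3136 + 4 + 112))**2 = (-22 + 3252)**2 = 3230**2 = 10432900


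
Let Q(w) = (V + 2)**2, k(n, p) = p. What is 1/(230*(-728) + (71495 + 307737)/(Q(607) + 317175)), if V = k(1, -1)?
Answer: -39647/6638446276 ≈ -5.9723e-6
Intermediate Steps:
V = -1
Q(w) = 1 (Q(w) = (-1 + 2)**2 = 1**2 = 1)
1/(230*(-728) + (71495 + 307737)/(Q(607) + 317175)) = 1/(230*(-728) + (71495 + 307737)/(1 + 317175)) = 1/(-167440 + 379232/317176) = 1/(-167440 + 379232*(1/317176)) = 1/(-167440 + 47404/39647) = 1/(-6638446276/39647) = -39647/6638446276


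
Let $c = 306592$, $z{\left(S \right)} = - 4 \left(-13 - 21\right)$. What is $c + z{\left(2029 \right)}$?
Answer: $306728$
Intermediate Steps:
$z{\left(S \right)} = 136$ ($z{\left(S \right)} = \left(-4\right) \left(-34\right) = 136$)
$c + z{\left(2029 \right)} = 306592 + 136 = 306728$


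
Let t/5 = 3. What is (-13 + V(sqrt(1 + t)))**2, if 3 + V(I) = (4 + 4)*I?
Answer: 256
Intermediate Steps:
t = 15 (t = 5*3 = 15)
V(I) = -3 + 8*I (V(I) = -3 + (4 + 4)*I = -3 + 8*I)
(-13 + V(sqrt(1 + t)))**2 = (-13 + (-3 + 8*sqrt(1 + 15)))**2 = (-13 + (-3 + 8*sqrt(16)))**2 = (-13 + (-3 + 8*4))**2 = (-13 + (-3 + 32))**2 = (-13 + 29)**2 = 16**2 = 256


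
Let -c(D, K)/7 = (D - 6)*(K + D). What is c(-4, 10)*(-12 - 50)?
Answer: -26040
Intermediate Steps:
c(D, K) = -7*(-6 + D)*(D + K) (c(D, K) = -7*(D - 6)*(K + D) = -7*(-6 + D)*(D + K))
c(-4, 10)*(-12 - 50) = (-7*(-4)² + 42*(-4) + 42*10 - 7*(-4)*10)*(-12 - 50) = (-7*16 - 168 + 420 + 280)*(-62) = (-112 - 168 + 420 + 280)*(-62) = 420*(-62) = -26040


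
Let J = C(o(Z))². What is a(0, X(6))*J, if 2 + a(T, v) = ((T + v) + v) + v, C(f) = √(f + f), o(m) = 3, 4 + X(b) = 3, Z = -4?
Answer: -30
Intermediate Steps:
X(b) = -1 (X(b) = -4 + 3 = -1)
C(f) = √2*√f (C(f) = √(2*f) = √2*√f)
a(T, v) = -2 + T + 3*v (a(T, v) = -2 + (((T + v) + v) + v) = -2 + ((T + 2*v) + v) = -2 + (T + 3*v) = -2 + T + 3*v)
J = 6 (J = (√2*√3)² = (√6)² = 6)
a(0, X(6))*J = (-2 + 0 + 3*(-1))*6 = (-2 + 0 - 3)*6 = -5*6 = -30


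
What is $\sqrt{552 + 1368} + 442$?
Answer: $442 + 8 \sqrt{30} \approx 485.82$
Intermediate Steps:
$\sqrt{552 + 1368} + 442 = \sqrt{1920} + 442 = 8 \sqrt{30} + 442 = 442 + 8 \sqrt{30}$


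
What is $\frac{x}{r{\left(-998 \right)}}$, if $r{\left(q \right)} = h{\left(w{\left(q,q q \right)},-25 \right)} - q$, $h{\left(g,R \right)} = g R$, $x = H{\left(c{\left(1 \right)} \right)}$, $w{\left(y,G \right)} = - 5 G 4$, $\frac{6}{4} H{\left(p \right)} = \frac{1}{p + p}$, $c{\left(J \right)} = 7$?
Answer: $\frac{1}{10458062958} \approx 9.562 \cdot 10^{-11}$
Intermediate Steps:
$H{\left(p \right)} = \frac{1}{3 p}$ ($H{\left(p \right)} = \frac{2}{3 \left(p + p\right)} = \frac{2}{3 \cdot 2 p} = \frac{2 \frac{1}{2 p}}{3} = \frac{1}{3 p}$)
$w{\left(y,G \right)} = - 20 G$
$x = \frac{1}{21}$ ($x = \frac{1}{3 \cdot 7} = \frac{1}{3} \cdot \frac{1}{7} = \frac{1}{21} \approx 0.047619$)
$h{\left(g,R \right)} = R g$
$r{\left(q \right)} = - q + 500 q^{2}$ ($r{\left(q \right)} = - 25 \left(- 20 q q\right) - q = - 25 \left(- 20 q^{2}\right) - q = 500 q^{2} - q = - q + 500 q^{2}$)
$\frac{x}{r{\left(-998 \right)}} = \frac{1}{21 \left(- 998 \left(-1 + 500 \left(-998\right)\right)\right)} = \frac{1}{21 \left(- 998 \left(-1 - 499000\right)\right)} = \frac{1}{21 \left(\left(-998\right) \left(-499001\right)\right)} = \frac{1}{21 \cdot 498002998} = \frac{1}{21} \cdot \frac{1}{498002998} = \frac{1}{10458062958}$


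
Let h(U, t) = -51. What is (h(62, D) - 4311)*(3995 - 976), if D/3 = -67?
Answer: -13168878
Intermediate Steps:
D = -201 (D = 3*(-67) = -201)
(h(62, D) - 4311)*(3995 - 976) = (-51 - 4311)*(3995 - 976) = -4362*3019 = -13168878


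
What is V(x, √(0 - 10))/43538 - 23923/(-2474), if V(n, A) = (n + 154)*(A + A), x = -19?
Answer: 23923/2474 + 135*I*√10/21769 ≈ 9.6698 + 0.019611*I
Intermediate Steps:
V(n, A) = 2*A*(154 + n) (V(n, A) = (154 + n)*(2*A) = 2*A*(154 + n))
V(x, √(0 - 10))/43538 - 23923/(-2474) = (2*√(0 - 10)*(154 - 19))/43538 - 23923/(-2474) = (2*√(-10)*135)*(1/43538) - 23923*(-1/2474) = (2*(I*√10)*135)*(1/43538) + 23923/2474 = (270*I*√10)*(1/43538) + 23923/2474 = 135*I*√10/21769 + 23923/2474 = 23923/2474 + 135*I*√10/21769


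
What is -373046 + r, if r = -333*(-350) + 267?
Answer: -256229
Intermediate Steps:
r = 116817 (r = 116550 + 267 = 116817)
-373046 + r = -373046 + 116817 = -256229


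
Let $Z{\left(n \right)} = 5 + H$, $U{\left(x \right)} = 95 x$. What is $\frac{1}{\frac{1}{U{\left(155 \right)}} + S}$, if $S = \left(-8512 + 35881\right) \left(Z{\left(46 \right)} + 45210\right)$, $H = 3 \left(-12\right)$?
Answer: $\frac{14725}{18207522150976} \approx 8.0873 \cdot 10^{-10}$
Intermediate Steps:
$H = -36$
$Z{\left(n \right)} = -31$ ($Z{\left(n \right)} = 5 - 36 = -31$)
$S = 1236504051$ ($S = \left(-8512 + 35881\right) \left(-31 + 45210\right) = 27369 \cdot 45179 = 1236504051$)
$\frac{1}{\frac{1}{U{\left(155 \right)}} + S} = \frac{1}{\frac{1}{95 \cdot 155} + 1236504051} = \frac{1}{\frac{1}{14725} + 1236504051} = \frac{1}{\frac{18207522150976}{14725}} = \frac{14725}{18207522150976}$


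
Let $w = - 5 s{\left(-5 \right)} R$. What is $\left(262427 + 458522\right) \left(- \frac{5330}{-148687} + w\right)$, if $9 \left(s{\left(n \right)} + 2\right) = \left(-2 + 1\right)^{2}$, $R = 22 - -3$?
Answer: $\frac{227825539844905}{1338183} \approx 1.7025 \cdot 10^{8}$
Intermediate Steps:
$R = 25$ ($R = 22 + 3 = 25$)
$s{\left(n \right)} = - \frac{17}{9}$ ($s{\left(n \right)} = -2 + \frac{\left(-2 + 1\right)^{2}}{9} = -2 + \frac{\left(-1\right)^{2}}{9} = -2 + \frac{1}{9} \cdot 1 = -2 + \frac{1}{9} = - \frac{17}{9}$)
$w = \frac{2125}{9}$ ($w = \left(-5\right) \left(- \frac{17}{9}\right) 25 = \frac{85}{9} \cdot 25 = \frac{2125}{9} \approx 236.11$)
$\left(262427 + 458522\right) \left(- \frac{5330}{-148687} + w\right) = \left(262427 + 458522\right) \left(- \frac{5330}{-148687} + \frac{2125}{9}\right) = 720949 \left(\left(-5330\right) \left(- \frac{1}{148687}\right) + \frac{2125}{9}\right) = 720949 \left(\frac{5330}{148687} + \frac{2125}{9}\right) = 720949 \cdot \frac{316007845}{1338183} = \frac{227825539844905}{1338183}$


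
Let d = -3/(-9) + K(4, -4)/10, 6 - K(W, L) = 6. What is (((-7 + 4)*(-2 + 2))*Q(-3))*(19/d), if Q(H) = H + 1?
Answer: 0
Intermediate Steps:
K(W, L) = 0 (K(W, L) = 6 - 1*6 = 6 - 6 = 0)
Q(H) = 1 + H
d = ⅓ (d = -3/(-9) + 0/10 = -3*(-⅑) + 0*(⅒) = ⅓ + 0 = ⅓ ≈ 0.33333)
(((-7 + 4)*(-2 + 2))*Q(-3))*(19/d) = (((-7 + 4)*(-2 + 2))*(1 - 3))*(19/(⅓)) = (-3*0*(-2))*(19*3) = (0*(-2))*57 = 0*57 = 0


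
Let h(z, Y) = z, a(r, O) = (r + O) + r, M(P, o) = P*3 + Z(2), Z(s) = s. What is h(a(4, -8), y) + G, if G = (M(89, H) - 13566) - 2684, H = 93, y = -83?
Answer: -15981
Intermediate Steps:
M(P, o) = 2 + 3*P (M(P, o) = P*3 + 2 = 3*P + 2 = 2 + 3*P)
a(r, O) = O + 2*r (a(r, O) = (O + r) + r = O + 2*r)
G = -15981 (G = ((2 + 3*89) - 13566) - 2684 = ((2 + 267) - 13566) - 2684 = (269 - 13566) - 2684 = -13297 - 2684 = -15981)
h(a(4, -8), y) + G = (-8 + 2*4) - 15981 = (-8 + 8) - 15981 = 0 - 15981 = -15981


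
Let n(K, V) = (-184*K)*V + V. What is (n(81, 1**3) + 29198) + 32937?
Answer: 47232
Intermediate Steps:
n(K, V) = V - 184*K*V (n(K, V) = -184*K*V + V = V - 184*K*V)
(n(81, 1**3) + 29198) + 32937 = (1**3*(1 - 184*81) + 29198) + 32937 = (1*(1 - 14904) + 29198) + 32937 = (1*(-14903) + 29198) + 32937 = (-14903 + 29198) + 32937 = 14295 + 32937 = 47232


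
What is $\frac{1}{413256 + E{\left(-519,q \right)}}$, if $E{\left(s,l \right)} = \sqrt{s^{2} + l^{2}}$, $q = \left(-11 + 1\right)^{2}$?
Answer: $\frac{413256}{170780242175} - \frac{\sqrt{279361}}{170780242175} \approx 2.4167 \cdot 10^{-6}$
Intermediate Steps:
$q = 100$ ($q = \left(-10\right)^{2} = 100$)
$E{\left(s,l \right)} = \sqrt{l^{2} + s^{2}}$
$\frac{1}{413256 + E{\left(-519,q \right)}} = \frac{1}{413256 + \sqrt{100^{2} + \left(-519\right)^{2}}} = \frac{1}{413256 + \sqrt{10000 + 269361}} = \frac{1}{413256 + \sqrt{279361}}$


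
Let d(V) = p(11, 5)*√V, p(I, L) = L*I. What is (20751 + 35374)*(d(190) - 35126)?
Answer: -1971446750 + 3086875*√190 ≈ -1.9289e+9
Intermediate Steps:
p(I, L) = I*L
d(V) = 55*√V (d(V) = (11*5)*√V = 55*√V)
(20751 + 35374)*(d(190) - 35126) = (20751 + 35374)*(55*√190 - 35126) = 56125*(-35126 + 55*√190) = -1971446750 + 3086875*√190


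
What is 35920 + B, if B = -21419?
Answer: 14501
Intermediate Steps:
35920 + B = 35920 - 21419 = 14501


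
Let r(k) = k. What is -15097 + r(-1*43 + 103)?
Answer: -15037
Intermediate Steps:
-15097 + r(-1*43 + 103) = -15097 + (-1*43 + 103) = -15097 + (-43 + 103) = -15097 + 60 = -15037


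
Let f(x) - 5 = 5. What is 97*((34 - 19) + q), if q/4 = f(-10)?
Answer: 5335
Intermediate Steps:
f(x) = 10 (f(x) = 5 + 5 = 10)
q = 40 (q = 4*10 = 40)
97*((34 - 19) + q) = 97*((34 - 19) + 40) = 97*(15 + 40) = 97*55 = 5335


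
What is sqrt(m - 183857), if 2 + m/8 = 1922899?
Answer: sqrt(15199319) ≈ 3898.6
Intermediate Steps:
m = 15383176 (m = -16 + 8*1922899 = -16 + 15383192 = 15383176)
sqrt(m - 183857) = sqrt(15383176 - 183857) = sqrt(15199319)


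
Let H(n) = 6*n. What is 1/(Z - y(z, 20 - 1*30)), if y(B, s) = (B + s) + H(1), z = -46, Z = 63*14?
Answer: 1/932 ≈ 0.0010730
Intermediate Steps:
Z = 882
y(B, s) = 6 + B + s (y(B, s) = (B + s) + 6*1 = (B + s) + 6 = 6 + B + s)
1/(Z - y(z, 20 - 1*30)) = 1/(882 - (6 - 46 + (20 - 1*30))) = 1/(882 - (6 - 46 + (20 - 30))) = 1/(882 - (6 - 46 - 10)) = 1/(882 - 1*(-50)) = 1/(882 + 50) = 1/932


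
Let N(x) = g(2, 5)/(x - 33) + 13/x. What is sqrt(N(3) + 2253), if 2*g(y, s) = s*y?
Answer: sqrt(81258)/6 ≈ 47.510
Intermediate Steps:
g(y, s) = s*y/2 (g(y, s) = (s*y)/2 = s*y/2)
N(x) = 5/(-33 + x) + 13/x (N(x) = ((1/2)*5*2)/(x - 33) + 13/x = 5/(-33 + x) + 13/x)
sqrt(N(3) + 2253) = sqrt(3*(-143 + 6*3)/(3*(-33 + 3)) + 2253) = sqrt(3*(1/3)*(-143 + 18)/(-30) + 2253) = sqrt(3*(1/3)*(-1/30)*(-125) + 2253) = sqrt(25/6 + 2253) = sqrt(13543/6) = sqrt(81258)/6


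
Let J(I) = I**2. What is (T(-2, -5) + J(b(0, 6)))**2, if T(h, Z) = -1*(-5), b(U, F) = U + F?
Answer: 1681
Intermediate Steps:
b(U, F) = F + U
T(h, Z) = 5
(T(-2, -5) + J(b(0, 6)))**2 = (5 + (6 + 0)**2)**2 = (5 + 6**2)**2 = (5 + 36)**2 = 41**2 = 1681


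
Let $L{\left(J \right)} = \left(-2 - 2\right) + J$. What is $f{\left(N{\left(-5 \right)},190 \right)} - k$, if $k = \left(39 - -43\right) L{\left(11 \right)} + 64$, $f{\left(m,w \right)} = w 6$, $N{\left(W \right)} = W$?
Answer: $502$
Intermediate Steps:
$L{\left(J \right)} = -4 + J$
$f{\left(m,w \right)} = 6 w$
$k = 638$ ($k = \left(39 - -43\right) \left(-4 + 11\right) + 64 = \left(39 + 43\right) 7 + 64 = 82 \cdot 7 + 64 = 574 + 64 = 638$)
$f{\left(N{\left(-5 \right)},190 \right)} - k = 6 \cdot 190 - 638 = 1140 - 638 = 502$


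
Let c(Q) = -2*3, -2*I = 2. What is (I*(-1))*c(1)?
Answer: -6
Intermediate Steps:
I = -1 (I = -1/2*2 = -1)
c(Q) = -6
(I*(-1))*c(1) = -1*(-1)*(-6) = 1*(-6) = -6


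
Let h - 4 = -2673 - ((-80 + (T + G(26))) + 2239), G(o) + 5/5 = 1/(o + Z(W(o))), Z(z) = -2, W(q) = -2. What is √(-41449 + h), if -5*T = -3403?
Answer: I*√169043910/60 ≈ 216.69*I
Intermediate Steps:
T = 3403/5 (T = -⅕*(-3403) = 3403/5 ≈ 680.60)
G(o) = -1 + 1/(-2 + o) (G(o) = -1 + 1/(o - 2) = -1 + 1/(-2 + o))
h = -660917/120 (h = 4 + (-2673 - ((-80 + (3403/5 + (3 - 1*26)/(-2 + 26))) + 2239)) = 4 + (-2673 - ((-80 + (3403/5 + (3 - 26)/24)) + 2239)) = 4 + (-2673 - ((-80 + (3403/5 + (1/24)*(-23))) + 2239)) = 4 + (-2673 - ((-80 + (3403/5 - 23/24)) + 2239)) = 4 + (-2673 - ((-80 + 81557/120) + 2239)) = 4 + (-2673 - (71957/120 + 2239)) = 4 + (-2673 - 1*340637/120) = 4 + (-2673 - 340637/120) = 4 - 661397/120 = -660917/120 ≈ -5507.6)
√(-41449 + h) = √(-41449 - 660917/120) = √(-5634797/120) = I*√169043910/60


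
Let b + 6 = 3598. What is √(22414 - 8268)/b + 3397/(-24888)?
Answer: -3397/24888 + √14146/3592 ≈ -0.10338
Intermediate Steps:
b = 3592 (b = -6 + 3598 = 3592)
√(22414 - 8268)/b + 3397/(-24888) = √(22414 - 8268)/3592 + 3397/(-24888) = √14146*(1/3592) + 3397*(-1/24888) = √14146/3592 - 3397/24888 = -3397/24888 + √14146/3592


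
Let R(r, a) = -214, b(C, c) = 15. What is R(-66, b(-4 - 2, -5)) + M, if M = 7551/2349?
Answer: -55015/261 ≈ -210.79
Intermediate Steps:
M = 839/261 (M = 7551*(1/2349) = 839/261 ≈ 3.2146)
R(-66, b(-4 - 2, -5)) + M = -214 + 839/261 = -55015/261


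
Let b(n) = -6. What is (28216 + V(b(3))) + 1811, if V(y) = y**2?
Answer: 30063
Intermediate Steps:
(28216 + V(b(3))) + 1811 = (28216 + (-6)**2) + 1811 = (28216 + 36) + 1811 = 28252 + 1811 = 30063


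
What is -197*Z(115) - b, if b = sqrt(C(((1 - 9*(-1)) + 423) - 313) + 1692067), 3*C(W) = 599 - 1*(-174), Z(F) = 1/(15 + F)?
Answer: -197/130 - sqrt(15230922)/3 ≈ -1302.4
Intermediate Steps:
C(W) = 773/3 (C(W) = (599 - 1*(-174))/3 = (599 + 174)/3 = (1/3)*773 = 773/3)
b = sqrt(15230922)/3 (b = sqrt(773/3 + 1692067) = sqrt(5076974/3) = sqrt(15230922)/3 ≈ 1300.9)
-197*Z(115) - b = -197/(15 + 115) - sqrt(15230922)/3 = -197/130 - sqrt(15230922)/3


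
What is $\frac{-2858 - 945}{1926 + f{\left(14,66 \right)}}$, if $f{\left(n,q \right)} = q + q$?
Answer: $- \frac{3803}{2058} \approx -1.8479$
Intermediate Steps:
$f{\left(n,q \right)} = 2 q$
$\frac{-2858 - 945}{1926 + f{\left(14,66 \right)}} = \frac{-2858 - 945}{1926 + 2 \cdot 66} = - \frac{3803}{1926 + 132} = - \frac{3803}{2058}$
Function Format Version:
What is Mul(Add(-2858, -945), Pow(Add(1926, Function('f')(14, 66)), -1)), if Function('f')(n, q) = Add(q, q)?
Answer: Rational(-3803, 2058) ≈ -1.8479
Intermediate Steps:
Function('f')(n, q) = Mul(2, q)
Mul(Add(-2858, -945), Pow(Add(1926, Function('f')(14, 66)), -1)) = Mul(Add(-2858, -945), Pow(Add(1926, Mul(2, 66)), -1)) = Mul(-3803, Pow(Add(1926, 132), -1)) = Mul(-3803, Pow(2058, -1)) = Mul(-3803, Rational(1, 2058)) = Rational(-3803, 2058)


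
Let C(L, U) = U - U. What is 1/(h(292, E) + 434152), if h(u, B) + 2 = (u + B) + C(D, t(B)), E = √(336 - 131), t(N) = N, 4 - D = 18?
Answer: 434442/188739851159 - √205/188739851159 ≈ 2.3017e-6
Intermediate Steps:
D = -14 (D = 4 - 1*18 = 4 - 18 = -14)
C(L, U) = 0
E = √205 ≈ 14.318
h(u, B) = -2 + B + u (h(u, B) = -2 + ((u + B) + 0) = -2 + ((B + u) + 0) = -2 + (B + u) = -2 + B + u)
1/(h(292, E) + 434152) = 1/((-2 + √205 + 292) + 434152) = 1/((290 + √205) + 434152) = 1/(434442 + √205)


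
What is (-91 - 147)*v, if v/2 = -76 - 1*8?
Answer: 39984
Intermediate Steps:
v = -168 (v = 2*(-76 - 1*8) = 2*(-76 - 8) = 2*(-84) = -168)
(-91 - 147)*v = (-91 - 147)*(-168) = -238*(-168) = 39984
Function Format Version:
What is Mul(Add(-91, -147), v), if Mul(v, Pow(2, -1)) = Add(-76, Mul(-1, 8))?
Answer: 39984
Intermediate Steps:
v = -168 (v = Mul(2, Add(-76, Mul(-1, 8))) = Mul(2, Add(-76, -8)) = Mul(2, -84) = -168)
Mul(Add(-91, -147), v) = Mul(Add(-91, -147), -168) = Mul(-238, -168) = 39984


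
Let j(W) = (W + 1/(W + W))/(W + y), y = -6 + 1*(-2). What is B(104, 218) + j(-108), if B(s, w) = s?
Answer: 2629153/25056 ≈ 104.93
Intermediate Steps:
y = -8 (y = -6 - 2 = -8)
j(W) = (W + 1/(2*W))/(-8 + W) (j(W) = (W + 1/(W + W))/(W - 8) = (W + 1/(2*W))/(-8 + W))
B(104, 218) + j(-108) = 104 + (1/2 + (-108)**2)/((-108)*(-8 - 108)) = 104 - 1/108*(1/2 + 11664)/(-116) = 104 - 1/108*(-1/116)*23329/2 = 104 + 23329/25056 = 2629153/25056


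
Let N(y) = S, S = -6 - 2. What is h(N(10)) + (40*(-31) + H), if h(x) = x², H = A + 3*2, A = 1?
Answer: -1169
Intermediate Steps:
H = 7 (H = 1 + 3*2 = 1 + 6 = 7)
S = -8
N(y) = -8
h(N(10)) + (40*(-31) + H) = (-8)² + (40*(-31) + 7) = 64 + (-1240 + 7) = 64 - 1233 = -1169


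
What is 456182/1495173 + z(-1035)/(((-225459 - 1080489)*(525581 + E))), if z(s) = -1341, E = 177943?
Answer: 46569378252932873/152634862088983344 ≈ 0.30510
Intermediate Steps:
456182/1495173 + z(-1035)/(((-225459 - 1080489)*(525581 + E))) = 456182/1495173 - 1341*1/((-225459 - 1080489)*(525581 + 177943)) = 456182*(1/1495173) - 1341/((-1305948*703524)) = 456182/1495173 - 1341/(-918765760752) = 456182/1495173 - 1341*(-1/918765760752) = 456182/1495173 + 149/102085084528 = 46569378252932873/152634862088983344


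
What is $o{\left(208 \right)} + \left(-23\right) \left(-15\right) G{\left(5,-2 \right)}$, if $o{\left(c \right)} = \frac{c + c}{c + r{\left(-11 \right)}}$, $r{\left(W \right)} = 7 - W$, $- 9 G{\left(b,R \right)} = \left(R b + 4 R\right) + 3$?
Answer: $\frac{65183}{113} \approx 576.84$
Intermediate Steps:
$G{\left(b,R \right)} = - \frac{1}{3} - \frac{4 R}{9} - \frac{R b}{9}$ ($G{\left(b,R \right)} = - \frac{\left(R b + 4 R\right) + 3}{9} = - \frac{\left(4 R + R b\right) + 3}{9} = - \frac{3 + 4 R + R b}{9} = - \frac{1}{3} - \frac{4 R}{9} - \frac{R b}{9}$)
$o{\left(c \right)} = \frac{2 c}{18 + c}$ ($o{\left(c \right)} = \frac{c + c}{c + \left(7 - -11\right)} = \frac{2 c}{c + \left(7 + 11\right)} = \frac{2 c}{c + 18} = \frac{2 c}{18 + c}$)
$o{\left(208 \right)} + \left(-23\right) \left(-15\right) G{\left(5,-2 \right)} = 2 \cdot 208 \frac{1}{18 + 208} + \left(-23\right) \left(-15\right) \left(- \frac{1}{3} - - \frac{8}{9} - \left(- \frac{2}{9}\right) 5\right) = 2 \cdot 208 \cdot \frac{1}{226} + 345 \left(- \frac{1}{3} + \frac{8}{9} + \frac{10}{9}\right) = 2 \cdot 208 \cdot \frac{1}{226} + 345 \cdot \frac{5}{3} = \frac{208}{113} + 575 = \frac{65183}{113}$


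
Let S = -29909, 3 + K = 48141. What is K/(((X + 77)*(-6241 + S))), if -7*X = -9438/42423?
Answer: -794172701/45941498625 ≈ -0.017287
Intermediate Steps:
X = 3146/98987 (X = -(-9438)/(7*42423) = -1/7*(-3146/14141) = 3146/98987 ≈ 0.031782)
K = 48138 (K = -3 + 48141 = 48138)
K/(((X + 77)*(-6241 + S))) = 48138/(((3146/98987 + 77)*(-6241 - 29909))) = 48138/(((7625145/98987)*(-36150))) = 48138/(-275648991750/98987) = 48138*(-98987/275648991750) = -794172701/45941498625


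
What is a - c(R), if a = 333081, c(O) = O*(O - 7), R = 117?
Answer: 320211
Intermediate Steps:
c(O) = O*(-7 + O)
a - c(R) = 333081 - 117*(-7 + 117) = 333081 - 117*110 = 333081 - 1*12870 = 333081 - 12870 = 320211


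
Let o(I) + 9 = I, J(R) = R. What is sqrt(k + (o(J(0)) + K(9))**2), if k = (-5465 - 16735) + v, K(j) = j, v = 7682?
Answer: I*sqrt(14518) ≈ 120.49*I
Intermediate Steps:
o(I) = -9 + I
k = -14518 (k = (-5465 - 16735) + 7682 = -22200 + 7682 = -14518)
sqrt(k + (o(J(0)) + K(9))**2) = sqrt(-14518 + ((-9 + 0) + 9)**2) = sqrt(-14518 + (-9 + 9)**2) = sqrt(-14518 + 0**2) = sqrt(-14518 + 0) = sqrt(-14518) = I*sqrt(14518)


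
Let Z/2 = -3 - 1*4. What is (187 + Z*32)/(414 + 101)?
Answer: -261/515 ≈ -0.50680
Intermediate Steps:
Z = -14 (Z = 2*(-3 - 1*4) = 2*(-3 - 4) = 2*(-7) = -14)
(187 + Z*32)/(414 + 101) = (187 - 14*32)/(414 + 101) = (187 - 448)/515 = -261*1/515 = -261/515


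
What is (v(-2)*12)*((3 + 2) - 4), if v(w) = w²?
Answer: 48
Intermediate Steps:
(v(-2)*12)*((3 + 2) - 4) = ((-2)²*12)*((3 + 2) - 4) = (4*12)*(5 - 4) = 48*1 = 48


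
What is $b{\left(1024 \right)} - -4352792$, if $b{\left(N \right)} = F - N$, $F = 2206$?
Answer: $4353974$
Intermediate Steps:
$b{\left(N \right)} = 2206 - N$
$b{\left(1024 \right)} - -4352792 = \left(2206 - 1024\right) - -4352792 = \left(2206 - 1024\right) + 4352792 = 1182 + 4352792 = 4353974$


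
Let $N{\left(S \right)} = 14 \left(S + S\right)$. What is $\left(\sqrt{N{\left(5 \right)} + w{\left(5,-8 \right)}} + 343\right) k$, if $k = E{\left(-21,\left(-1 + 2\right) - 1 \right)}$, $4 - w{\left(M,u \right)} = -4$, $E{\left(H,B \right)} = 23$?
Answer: $7889 + 46 \sqrt{37} \approx 8168.8$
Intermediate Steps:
$N{\left(S \right)} = 28 S$ ($N{\left(S \right)} = 14 \cdot 2 S = 28 S$)
$w{\left(M,u \right)} = 8$ ($w{\left(M,u \right)} = 4 - -4 = 4 + 4 = 8$)
$k = 23$
$\left(\sqrt{N{\left(5 \right)} + w{\left(5,-8 \right)}} + 343\right) k = \left(\sqrt{28 \cdot 5 + 8} + 343\right) 23 = \left(\sqrt{140 + 8} + 343\right) 23 = \left(\sqrt{148} + 343\right) 23 = \left(2 \sqrt{37} + 343\right) 23 = \left(343 + 2 \sqrt{37}\right) 23 = 7889 + 46 \sqrt{37}$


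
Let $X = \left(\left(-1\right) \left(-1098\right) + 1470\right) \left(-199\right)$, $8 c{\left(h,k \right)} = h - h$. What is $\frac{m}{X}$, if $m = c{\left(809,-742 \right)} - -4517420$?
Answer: $- \frac{1129355}{127758} \approx -8.8398$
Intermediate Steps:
$c{\left(h,k \right)} = 0$ ($c{\left(h,k \right)} = \frac{h - h}{8} = \frac{1}{8} \cdot 0 = 0$)
$m = 4517420$ ($m = 0 - -4517420 = 0 + 4517420 = 4517420$)
$X = -511032$ ($X = \left(1098 + 1470\right) \left(-199\right) = 2568 \left(-199\right) = -511032$)
$\frac{m}{X} = \frac{4517420}{-511032} = 4517420 \left(- \frac{1}{511032}\right) = - \frac{1129355}{127758}$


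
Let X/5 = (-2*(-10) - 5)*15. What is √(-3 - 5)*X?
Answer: 2250*I*√2 ≈ 3182.0*I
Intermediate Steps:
X = 1125 (X = 5*((-2*(-10) - 5)*15) = 5*((20 - 5)*15) = 5*(15*15) = 5*225 = 1125)
√(-3 - 5)*X = √(-3 - 5)*1125 = √(-8)*1125 = (2*I*√2)*1125 = 2250*I*√2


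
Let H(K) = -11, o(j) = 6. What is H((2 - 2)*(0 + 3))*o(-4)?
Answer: -66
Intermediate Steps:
H((2 - 2)*(0 + 3))*o(-4) = -11*6 = -66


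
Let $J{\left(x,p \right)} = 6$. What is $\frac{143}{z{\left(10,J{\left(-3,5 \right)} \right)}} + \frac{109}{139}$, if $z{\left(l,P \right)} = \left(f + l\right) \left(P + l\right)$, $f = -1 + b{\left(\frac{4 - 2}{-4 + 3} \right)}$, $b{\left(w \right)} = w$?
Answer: $\frac{32085}{15568} \approx 2.061$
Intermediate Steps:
$f = -3$ ($f = -1 + \frac{4 - 2}{-4 + 3} = -1 + \frac{2}{-1} = -1 + 2 \left(-1\right) = -1 - 2 = -3$)
$z{\left(l,P \right)} = \left(-3 + l\right) \left(P + l\right)$
$\frac{143}{z{\left(10,J{\left(-3,5 \right)} \right)}} + \frac{109}{139} = \frac{143}{10^{2} - 18 - 30 + 6 \cdot 10} + \frac{109}{139} = \frac{143}{100 - 18 - 30 + 60} + 109 \cdot \frac{1}{139} = \frac{143}{112} + \frac{109}{139} = \frac{32085}{15568}$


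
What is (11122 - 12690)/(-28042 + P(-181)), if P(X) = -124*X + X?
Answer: 1568/5779 ≈ 0.27133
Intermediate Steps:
P(X) = -123*X
(11122 - 12690)/(-28042 + P(-181)) = (11122 - 12690)/(-28042 - 123*(-181)) = -1568/(-28042 + 22263) = -1568/(-5779) = -1568*(-1/5779) = 1568/5779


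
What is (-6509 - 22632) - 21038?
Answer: -50179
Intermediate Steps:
(-6509 - 22632) - 21038 = -29141 - 21038 = -50179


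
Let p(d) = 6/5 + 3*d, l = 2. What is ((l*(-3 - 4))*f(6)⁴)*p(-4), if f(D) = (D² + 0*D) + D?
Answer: 2352442176/5 ≈ 4.7049e+8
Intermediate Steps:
f(D) = D + D² (f(D) = (D² + 0) + D = D² + D = D + D²)
p(d) = 6/5 + 3*d (p(d) = 6*(⅕) + 3*d = 6/5 + 3*d)
((l*(-3 - 4))*f(6)⁴)*p(-4) = ((2*(-3 - 4))*(6*(1 + 6))⁴)*(6/5 + 3*(-4)) = ((2*(-7))*(6*7)⁴)*(6/5 - 12) = -14*42⁴*(-54/5) = -14*3111696*(-54/5) = -43563744*(-54/5) = 2352442176/5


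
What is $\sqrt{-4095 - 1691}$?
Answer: $i \sqrt{5786} \approx 76.066 i$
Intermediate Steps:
$\sqrt{-4095 - 1691} = \sqrt{-5786} = i \sqrt{5786}$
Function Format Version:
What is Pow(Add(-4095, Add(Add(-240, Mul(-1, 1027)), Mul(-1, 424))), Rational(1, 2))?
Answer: Mul(I, Pow(5786, Rational(1, 2))) ≈ Mul(76.066, I)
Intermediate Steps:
Pow(Add(-4095, Add(Add(-240, Mul(-1, 1027)), Mul(-1, 424))), Rational(1, 2)) = Pow(Add(-4095, Add(Add(-240, -1027), -424)), Rational(1, 2)) = Pow(Add(-4095, Add(-1267, -424)), Rational(1, 2)) = Pow(Add(-4095, -1691), Rational(1, 2)) = Pow(-5786, Rational(1, 2)) = Mul(I, Pow(5786, Rational(1, 2)))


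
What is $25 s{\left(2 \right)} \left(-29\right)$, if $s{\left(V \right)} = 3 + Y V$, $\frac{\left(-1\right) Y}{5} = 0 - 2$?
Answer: $-16675$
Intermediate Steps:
$Y = 10$ ($Y = - 5 \left(0 - 2\right) = \left(-5\right) \left(-2\right) = 10$)
$s{\left(V \right)} = 3 + 10 V$
$25 s{\left(2 \right)} \left(-29\right) = 25 \left(3 + 10 \cdot 2\right) \left(-29\right) = 25 \left(3 + 20\right) \left(-29\right) = 25 \cdot 23 \left(-29\right) = 575 \left(-29\right) = -16675$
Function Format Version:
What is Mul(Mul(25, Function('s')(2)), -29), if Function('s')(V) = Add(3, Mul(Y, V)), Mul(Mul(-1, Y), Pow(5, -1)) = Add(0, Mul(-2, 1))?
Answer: -16675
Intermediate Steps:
Y = 10 (Y = Mul(-5, Add(0, Mul(-2, 1))) = Mul(-5, Add(0, -2)) = Mul(-5, -2) = 10)
Function('s')(V) = Add(3, Mul(10, V))
Mul(Mul(25, Function('s')(2)), -29) = Mul(Mul(25, Add(3, Mul(10, 2))), -29) = Mul(Mul(25, Add(3, 20)), -29) = Mul(Mul(25, 23), -29) = Mul(575, -29) = -16675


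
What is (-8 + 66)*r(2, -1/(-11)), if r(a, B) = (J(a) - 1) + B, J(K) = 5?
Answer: 2610/11 ≈ 237.27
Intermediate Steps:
r(a, B) = 4 + B (r(a, B) = (5 - 1) + B = 4 + B)
(-8 + 66)*r(2, -1/(-11)) = (-8 + 66)*(4 - 1/(-11)) = 58*(4 - 1*(-1/11)) = 58*(4 + 1/11) = 58*(45/11) = 2610/11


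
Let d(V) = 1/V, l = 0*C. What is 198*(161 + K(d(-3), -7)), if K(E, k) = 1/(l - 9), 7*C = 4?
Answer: 31856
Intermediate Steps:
C = 4/7 (C = (⅐)*4 = 4/7 ≈ 0.57143)
l = 0 (l = 0*(4/7) = 0)
K(E, k) = -⅑ (K(E, k) = 1/(0 - 9) = 1/(-9) = -⅑)
198*(161 + K(d(-3), -7)) = 198*(161 - ⅑) = 198*(1448/9) = 31856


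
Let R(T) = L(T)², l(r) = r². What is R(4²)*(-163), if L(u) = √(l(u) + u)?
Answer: -44336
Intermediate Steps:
L(u) = √(u + u²) (L(u) = √(u² + u) = √(u + u²))
R(T) = T*(1 + T) (R(T) = (√(T*(1 + T)))² = T*(1 + T))
R(4²)*(-163) = (4²*(1 + 4²))*(-163) = (16*(1 + 16))*(-163) = (16*17)*(-163) = 272*(-163) = -44336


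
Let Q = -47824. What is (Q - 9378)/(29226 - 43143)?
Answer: 57202/13917 ≈ 4.1102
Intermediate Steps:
(Q - 9378)/(29226 - 43143) = (-47824 - 9378)/(29226 - 43143) = -57202/(-13917) = -57202*(-1/13917) = 57202/13917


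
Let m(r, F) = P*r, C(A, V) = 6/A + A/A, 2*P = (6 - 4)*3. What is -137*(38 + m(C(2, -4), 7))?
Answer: -6850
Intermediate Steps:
P = 3 (P = ((6 - 4)*3)/2 = (2*3)/2 = (1/2)*6 = 3)
C(A, V) = 1 + 6/A (C(A, V) = 6/A + 1 = 1 + 6/A)
m(r, F) = 3*r
-137*(38 + m(C(2, -4), 7)) = -137*(38 + 3*((6 + 2)/2)) = -137*(38 + 3*((1/2)*8)) = -137*(38 + 3*4) = -137*(38 + 12) = -137*50 = -6850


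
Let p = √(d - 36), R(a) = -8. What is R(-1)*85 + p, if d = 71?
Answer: -680 + √35 ≈ -674.08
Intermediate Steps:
p = √35 (p = √(71 - 36) = √35 ≈ 5.9161)
R(-1)*85 + p = -8*85 + √35 = -680 + √35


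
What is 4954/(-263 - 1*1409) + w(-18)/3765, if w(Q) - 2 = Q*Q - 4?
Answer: -9056713/3147540 ≈ -2.8774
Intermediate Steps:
w(Q) = -2 + Q**2 (w(Q) = 2 + (Q*Q - 4) = 2 + (Q**2 - 4) = 2 + (-4 + Q**2) = -2 + Q**2)
4954/(-263 - 1*1409) + w(-18)/3765 = 4954/(-263 - 1*1409) + (-2 + (-18)**2)/3765 = 4954/(-263 - 1409) + (-2 + 324)*(1/3765) = 4954/(-1672) + 322*(1/3765) = 4954*(-1/1672) + 322/3765 = -2477/836 + 322/3765 = -9056713/3147540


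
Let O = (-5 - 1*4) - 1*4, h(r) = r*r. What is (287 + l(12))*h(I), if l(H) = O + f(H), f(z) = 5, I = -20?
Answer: 111600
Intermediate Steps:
h(r) = r²
O = -13 (O = (-5 - 4) - 4 = -9 - 4 = -13)
l(H) = -8 (l(H) = -13 + 5 = -8)
(287 + l(12))*h(I) = (287 - 8)*(-20)² = 279*400 = 111600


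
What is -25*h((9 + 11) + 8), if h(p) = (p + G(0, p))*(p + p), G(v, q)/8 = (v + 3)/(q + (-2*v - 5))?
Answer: -935200/23 ≈ -40661.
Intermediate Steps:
G(v, q) = 8*(3 + v)/(-5 + q - 2*v) (G(v, q) = 8*((v + 3)/(q + (-2*v - 5))) = 8*((3 + v)/(q + (-5 - 2*v))) = 8*((3 + v)/(-5 + q - 2*v)) = 8*(3 + v)/(-5 + q - 2*v))
h(p) = 2*p*(p + 24/(-5 + p)) (h(p) = (p + 8*(3 + 0)/(-5 + p - 2*0))*(p + p) = (p + 8*3/(-5 + p + 0))*(2*p) = (p + 8*3/(-5 + p))*(2*p) = (p + 24/(-5 + p))*(2*p) = 2*p*(p + 24/(-5 + p)))
-25*h((9 + 11) + 8) = -50*((9 + 11) + 8)*(24 + ((9 + 11) + 8)*(-5 + ((9 + 11) + 8)))/(-5 + ((9 + 11) + 8)) = -50*(20 + 8)*(24 + (20 + 8)*(-5 + (20 + 8)))/(-5 + (20 + 8)) = -50*28*(24 + 28*(-5 + 28))/(-5 + 28) = -50*28*(24 + 28*23)/23 = -50*28*(24 + 644)/23 = -50*28*668/23 = -25*37408/23 = -935200/23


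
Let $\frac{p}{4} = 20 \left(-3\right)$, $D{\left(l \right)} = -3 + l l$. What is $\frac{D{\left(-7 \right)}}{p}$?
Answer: $- \frac{23}{120} \approx -0.19167$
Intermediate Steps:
$D{\left(l \right)} = -3 + l^{2}$
$p = -240$ ($p = 4 \cdot 20 \left(-3\right) = 4 \left(-60\right) = -240$)
$\frac{D{\left(-7 \right)}}{p} = \frac{-3 + \left(-7\right)^{2}}{-240} = \left(-3 + 49\right) \left(- \frac{1}{240}\right) = 46 \left(- \frac{1}{240}\right) = - \frac{23}{120}$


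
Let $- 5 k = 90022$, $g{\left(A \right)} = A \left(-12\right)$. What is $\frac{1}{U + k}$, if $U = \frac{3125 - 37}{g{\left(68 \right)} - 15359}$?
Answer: $- \frac{16175}{291224258} \approx -5.5541 \cdot 10^{-5}$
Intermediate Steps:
$g{\left(A \right)} = - 12 A$
$k = - \frac{90022}{5}$ ($k = \left(- \frac{1}{5}\right) 90022 = - \frac{90022}{5} \approx -18004.0$)
$U = - \frac{3088}{16175}$ ($U = \frac{3125 - 37}{\left(-12\right) 68 - 15359} = \frac{3088}{-816 - 15359} = \frac{3088}{-16175} = 3088 \left(- \frac{1}{16175}\right) = - \frac{3088}{16175} \approx -0.19091$)
$\frac{1}{U + k} = \frac{1}{- \frac{3088}{16175} - \frac{90022}{5}} = \frac{1}{- \frac{291224258}{16175}} = - \frac{16175}{291224258}$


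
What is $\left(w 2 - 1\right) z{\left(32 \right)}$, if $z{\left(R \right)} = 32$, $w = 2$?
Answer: $96$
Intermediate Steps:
$\left(w 2 - 1\right) z{\left(32 \right)} = \left(2 \cdot 2 - 1\right) 32 = \left(4 - 1\right) 32 = 3 \cdot 32 = 96$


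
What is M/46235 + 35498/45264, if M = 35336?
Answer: 231478481/149484360 ≈ 1.5485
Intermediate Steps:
M/46235 + 35498/45264 = 35336/46235 + 35498/45264 = 35336*(1/46235) + 35498*(1/45264) = 5048/6605 + 17749/22632 = 231478481/149484360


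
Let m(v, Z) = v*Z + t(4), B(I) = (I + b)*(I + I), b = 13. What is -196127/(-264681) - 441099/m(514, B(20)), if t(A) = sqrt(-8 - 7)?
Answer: 738083226170639/8122797157316841 + 147033*I*sqrt(15)/153445036805 ≈ 0.090866 + 3.7111e-6*I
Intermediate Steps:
t(A) = I*sqrt(15) (t(A) = sqrt(-15) = I*sqrt(15))
B(I) = 2*I*(13 + I) (B(I) = (I + 13)*(I + I) = (13 + I)*(2*I) = 2*I*(13 + I))
m(v, Z) = I*sqrt(15) + Z*v (m(v, Z) = v*Z + I*sqrt(15) = Z*v + I*sqrt(15) = I*sqrt(15) + Z*v)
-196127/(-264681) - 441099/m(514, B(20)) = -196127/(-264681) - 441099/(I*sqrt(15) + (2*20*(13 + 20))*514) = -196127*(-1/264681) - 441099/(I*sqrt(15) + (2*20*33)*514) = 196127/264681 - 441099/(I*sqrt(15) + 1320*514) = 196127/264681 - 441099/(I*sqrt(15) + 678480) = 196127/264681 - 441099/(678480 + I*sqrt(15))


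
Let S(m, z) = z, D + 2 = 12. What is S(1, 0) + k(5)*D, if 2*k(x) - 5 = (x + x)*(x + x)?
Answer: 525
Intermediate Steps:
D = 10 (D = -2 + 12 = 10)
k(x) = 5/2 + 2*x² (k(x) = 5/2 + ((x + x)*(x + x))/2 = 5/2 + ((2*x)*(2*x))/2 = 5/2 + (4*x²)/2 = 5/2 + 2*x²)
S(1, 0) + k(5)*D = 0 + (5/2 + 2*5²)*10 = 0 + (5/2 + 2*25)*10 = 0 + (5/2 + 50)*10 = 0 + (105/2)*10 = 0 + 525 = 525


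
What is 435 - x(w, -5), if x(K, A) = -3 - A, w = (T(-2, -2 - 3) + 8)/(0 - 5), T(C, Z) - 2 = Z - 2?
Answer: 433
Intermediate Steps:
T(C, Z) = Z (T(C, Z) = 2 + (Z - 2) = 2 + (-2 + Z) = Z)
w = -3/5 (w = ((-2 - 3) + 8)/(0 - 5) = (-5 + 8)/(-5) = 3*(-1/5) = -3/5 ≈ -0.60000)
435 - x(w, -5) = 435 - (-3 - 1*(-5)) = 435 - (-3 + 5) = 435 - 1*2 = 435 - 2 = 433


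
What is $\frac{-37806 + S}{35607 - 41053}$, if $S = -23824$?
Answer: $\frac{30815}{2723} \approx 11.317$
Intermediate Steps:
$\frac{-37806 + S}{35607 - 41053} = \frac{-37806 - 23824}{35607 - 41053} = - \frac{61630}{-5446} = \left(-61630\right) \left(- \frac{1}{5446}\right) = \frac{30815}{2723}$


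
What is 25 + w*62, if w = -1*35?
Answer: -2145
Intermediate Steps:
w = -35
25 + w*62 = 25 - 35*62 = 25 - 2170 = -2145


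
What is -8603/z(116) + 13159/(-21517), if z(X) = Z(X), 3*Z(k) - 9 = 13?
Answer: -555621751/473374 ≈ -1173.7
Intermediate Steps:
Z(k) = 22/3 (Z(k) = 3 + (1/3)*13 = 3 + 13/3 = 22/3)
z(X) = 22/3
-8603/z(116) + 13159/(-21517) = -8603/22/3 + 13159/(-21517) = -8603*3/22 + 13159*(-1/21517) = -25809/22 - 13159/21517 = -555621751/473374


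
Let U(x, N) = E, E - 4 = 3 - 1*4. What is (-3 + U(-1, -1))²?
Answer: 0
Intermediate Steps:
E = 3 (E = 4 + (3 - 1*4) = 4 + (3 - 4) = 4 - 1 = 3)
U(x, N) = 3
(-3 + U(-1, -1))² = (-3 + 3)² = 0² = 0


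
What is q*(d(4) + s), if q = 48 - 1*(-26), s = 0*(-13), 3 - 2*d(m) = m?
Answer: -37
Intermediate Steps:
d(m) = 3/2 - m/2
s = 0
q = 74 (q = 48 + 26 = 74)
q*(d(4) + s) = 74*((3/2 - ½*4) + 0) = 74*((3/2 - 2) + 0) = 74*(-½ + 0) = 74*(-½) = -37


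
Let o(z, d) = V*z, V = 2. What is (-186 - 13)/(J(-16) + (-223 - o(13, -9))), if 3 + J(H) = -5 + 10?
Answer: 199/247 ≈ 0.80567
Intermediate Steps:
o(z, d) = 2*z
J(H) = 2 (J(H) = -3 + (-5 + 10) = -3 + 5 = 2)
(-186 - 13)/(J(-16) + (-223 - o(13, -9))) = (-186 - 13)/(2 + (-223 - 2*13)) = -199/(2 + (-223 - 1*26)) = -199/(2 + (-223 - 26)) = -199/(2 - 249) = -199/(-247) = -199*(-1/247) = 199/247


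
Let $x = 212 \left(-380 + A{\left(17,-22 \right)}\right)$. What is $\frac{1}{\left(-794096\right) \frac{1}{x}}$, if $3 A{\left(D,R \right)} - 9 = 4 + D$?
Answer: $\frac{9805}{99262} \approx 0.098779$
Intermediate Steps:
$A{\left(D,R \right)} = \frac{13}{3} + \frac{D}{3}$ ($A{\left(D,R \right)} = 3 + \frac{4 + D}{3} = 3 + \left(\frac{4}{3} + \frac{D}{3}\right) = \frac{13}{3} + \frac{D}{3}$)
$x = -78440$ ($x = 212 \left(-380 + \left(\frac{13}{3} + \frac{1}{3} \cdot 17\right)\right) = 212 \left(-380 + \left(\frac{13}{3} + \frac{17}{3}\right)\right) = 212 \left(-380 + 10\right) = 212 \left(-370\right) = -78440$)
$\frac{1}{\left(-794096\right) \frac{1}{x}} = \frac{1}{\left(-794096\right) \frac{1}{-78440}} = \frac{1}{\left(-794096\right) \left(- \frac{1}{78440}\right)} = \frac{1}{\frac{99262}{9805}} = \frac{9805}{99262}$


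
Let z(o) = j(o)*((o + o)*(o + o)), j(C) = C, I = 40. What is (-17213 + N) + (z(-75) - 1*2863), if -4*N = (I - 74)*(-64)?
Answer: -1708120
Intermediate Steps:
N = -544 (N = -(40 - 74)*(-64)/4 = -(-17)*(-64)/2 = -¼*2176 = -544)
z(o) = 4*o³ (z(o) = o*((o + o)*(o + o)) = o*((2*o)*(2*o)) = o*(4*o²) = 4*o³)
(-17213 + N) + (z(-75) - 1*2863) = (-17213 - 544) + (4*(-75)³ - 1*2863) = -17757 + (4*(-421875) - 2863) = -17757 + (-1687500 - 2863) = -17757 - 1690363 = -1708120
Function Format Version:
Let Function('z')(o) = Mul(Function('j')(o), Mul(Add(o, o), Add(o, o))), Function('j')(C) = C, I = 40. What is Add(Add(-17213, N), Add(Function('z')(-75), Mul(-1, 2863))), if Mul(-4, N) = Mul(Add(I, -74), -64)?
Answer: -1708120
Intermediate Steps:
N = -544 (N = Mul(Rational(-1, 4), Mul(Add(40, -74), -64)) = Mul(Rational(-1, 4), Mul(-34, -64)) = Mul(Rational(-1, 4), 2176) = -544)
Function('z')(o) = Mul(4, Pow(o, 3)) (Function('z')(o) = Mul(o, Mul(Add(o, o), Add(o, o))) = Mul(o, Mul(Mul(2, o), Mul(2, o))) = Mul(o, Mul(4, Pow(o, 2))) = Mul(4, Pow(o, 3)))
Add(Add(-17213, N), Add(Function('z')(-75), Mul(-1, 2863))) = Add(Add(-17213, -544), Add(Mul(4, Pow(-75, 3)), Mul(-1, 2863))) = Add(-17757, Add(Mul(4, -421875), -2863)) = Add(-17757, Add(-1687500, -2863)) = Add(-17757, -1690363) = -1708120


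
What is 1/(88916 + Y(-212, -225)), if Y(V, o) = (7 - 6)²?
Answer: 1/88917 ≈ 1.1246e-5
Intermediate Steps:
Y(V, o) = 1 (Y(V, o) = 1² = 1)
1/(88916 + Y(-212, -225)) = 1/(88916 + 1) = 1/88917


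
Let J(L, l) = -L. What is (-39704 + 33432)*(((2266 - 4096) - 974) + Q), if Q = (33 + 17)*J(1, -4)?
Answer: 17900288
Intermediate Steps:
Q = -50 (Q = (33 + 17)*(-1*1) = 50*(-1) = -50)
(-39704 + 33432)*(((2266 - 4096) - 974) + Q) = (-39704 + 33432)*(((2266 - 4096) - 974) - 50) = -6272*((-1830 - 974) - 50) = -6272*(-2804 - 50) = -6272*(-2854) = 17900288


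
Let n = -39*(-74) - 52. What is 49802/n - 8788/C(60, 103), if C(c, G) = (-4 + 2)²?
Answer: -3088248/1417 ≈ -2179.4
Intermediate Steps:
C(c, G) = 4 (C(c, G) = (-2)² = 4)
n = 2834 (n = 2886 - 52 = 2834)
49802/n - 8788/C(60, 103) = 49802/2834 - 8788/4 = 49802*(1/2834) - 8788*¼ = 24901/1417 - 2197 = -3088248/1417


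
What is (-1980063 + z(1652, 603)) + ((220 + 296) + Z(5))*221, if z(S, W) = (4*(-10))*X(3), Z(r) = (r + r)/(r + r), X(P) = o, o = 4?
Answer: -1865966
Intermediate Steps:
X(P) = 4
Z(r) = 1 (Z(r) = (2*r)/((2*r)) = (2*r)*(1/(2*r)) = 1)
z(S, W) = -160 (z(S, W) = (4*(-10))*4 = -40*4 = -160)
(-1980063 + z(1652, 603)) + ((220 + 296) + Z(5))*221 = (-1980063 - 160) + ((220 + 296) + 1)*221 = -1980223 + (516 + 1)*221 = -1980223 + 517*221 = -1980223 + 114257 = -1865966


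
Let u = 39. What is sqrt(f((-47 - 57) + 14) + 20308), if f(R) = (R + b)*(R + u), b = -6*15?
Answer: 4*sqrt(1843) ≈ 171.72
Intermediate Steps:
b = -90
f(R) = (-90 + R)*(39 + R) (f(R) = (R - 90)*(R + 39) = (-90 + R)*(39 + R))
sqrt(f((-47 - 57) + 14) + 20308) = sqrt((-3510 + ((-47 - 57) + 14)**2 - 51*((-47 - 57) + 14)) + 20308) = sqrt((-3510 + (-104 + 14)**2 - 51*(-104 + 14)) + 20308) = sqrt((-3510 + (-90)**2 - 51*(-90)) + 20308) = sqrt((-3510 + 8100 + 4590) + 20308) = sqrt(9180 + 20308) = sqrt(29488) = 4*sqrt(1843)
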